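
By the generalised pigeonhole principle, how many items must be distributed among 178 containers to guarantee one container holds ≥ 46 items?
n = (46 − 1)·178 + 1 = 8011

By the generalised pigeonhole principle, to guarantee some box contains ≥ r objects we need more than (r − 1) · k objects total. Threshold: n = (r − 1) · k + 1. With r = 46 and k = 178: n = 45 · 178 + 1 = 8010 + 1 = 8011. For n = 8010 = 45 · 178, we can put exactly 45 objects in every box, avoiding 46 in any single one — so 8011 is tight.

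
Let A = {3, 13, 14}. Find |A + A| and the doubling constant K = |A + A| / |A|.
K = |A + A| / |A| = 6/3 = 2

Enumerate A + A = {a + b : a, b ∈ A}. With |A| = 3, there are |A|^2 = 9 ordered sum pairs; collecting distinct values, A + A = {6, 16, 17, 26, 27, 28}, so |A + A| = 6. Thus K = 6/3 = 2. For comparison, the minimum possible |A + A| over all 3-element sets is 2·3 − 1 = 5 (so min K = 5/3), attained only by arithmetic progressions.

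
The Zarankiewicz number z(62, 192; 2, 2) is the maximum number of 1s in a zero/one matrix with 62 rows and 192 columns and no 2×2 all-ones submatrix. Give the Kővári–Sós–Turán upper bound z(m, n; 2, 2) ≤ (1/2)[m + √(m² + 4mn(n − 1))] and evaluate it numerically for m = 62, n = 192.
z(62, 192; 2, 2) ≤ (1/2)[62 + √(62² + 4·62·192·191)] = (1/2)[62 + √9098500] = 1539.186

Kővári–Sós–Turán: let r_1, ..., r_62 be the row sums and z = Σ r_i the total number of 1s. Each pair of columns can share at most one row with both entries 1 (else a 2×2 all-ones block appears), so Σ_i C(r_i, 2) ≤ C(192, 2) = 18336. By convexity Σ_i C(r_i, 2) ≥ 62·C(z/62, 2) = z(z − 62)/(2·62), giving z² − 62z − 62·192·191 ≤ 0 and hence z ≤ (1/2)[62 + √(3844 + 4·2273664)] = (1/2)[62 + √9098500] ≈ (1/2)(62 + 3016.372) = 1539.186.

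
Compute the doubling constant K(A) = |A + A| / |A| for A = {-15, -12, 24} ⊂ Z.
K = |A + A| / |A| = 6/3 = 2

Enumerate A + A = {a + b : a, b ∈ A}. With |A| = 3, there are |A|^2 = 9 ordered sum pairs; collecting distinct values, A + A = {-30, -27, -24, 9, 12, 48}, so |A + A| = 6. Thus K = 6/3 = 2. For comparison, the minimum possible |A + A| over all 3-element sets is 2·3 − 1 = 5 (so min K = 5/3), attained only by arithmetic progressions.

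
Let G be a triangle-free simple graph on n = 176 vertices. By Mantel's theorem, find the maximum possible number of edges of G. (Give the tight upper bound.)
ex(176, K_3) = ⌊176^2/4⌋ = 7744

Mantel (1907): a triangle-free graph on n vertices has at most ⌊n^2/4⌋ edges, with equality for the complete bipartite graph K_{⌊n/2⌋, ⌈n/2⌉}. For n = 176: ⌊176^2/4⌋ = ⌊30976/4⌋ = 7744. The extremal graph is K_{88, 88}, which has 88·88 = 7744 edges.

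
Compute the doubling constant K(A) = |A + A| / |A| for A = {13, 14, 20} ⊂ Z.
K = |A + A| / |A| = 6/3 = 2

Enumerate A + A = {a + b : a, b ∈ A}. With |A| = 3, there are |A|^2 = 9 ordered sum pairs; collecting distinct values, A + A = {26, 27, 28, 33, 34, 40}, so |A + A| = 6. Thus K = 6/3 = 2. For comparison, the minimum possible |A + A| over all 3-element sets is 2·3 − 1 = 5 (so min K = 5/3), attained only by arithmetic progressions.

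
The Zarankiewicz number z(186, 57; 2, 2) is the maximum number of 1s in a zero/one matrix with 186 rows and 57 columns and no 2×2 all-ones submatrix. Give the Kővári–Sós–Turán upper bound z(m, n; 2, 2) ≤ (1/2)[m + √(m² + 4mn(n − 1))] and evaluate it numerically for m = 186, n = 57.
z(186, 57; 2, 2) ≤ (1/2)[186 + √(186² + 4·186·57·56)] = (1/2)[186 + √2409444] = 869.1192

Kővári–Sós–Turán: let r_1, ..., r_186 be the row sums and z = Σ r_i the total number of 1s. Each pair of columns can share at most one row with both entries 1 (else a 2×2 all-ones block appears), so Σ_i C(r_i, 2) ≤ C(57, 2) = 1596. By convexity Σ_i C(r_i, 2) ≥ 186·C(z/186, 2) = z(z − 186)/(2·186), giving z² − 186z − 186·57·56 ≤ 0 and hence z ≤ (1/2)[186 + √(34596 + 4·593712)] = (1/2)[186 + √2409444] ≈ (1/2)(186 + 1552.2384) = 869.1192.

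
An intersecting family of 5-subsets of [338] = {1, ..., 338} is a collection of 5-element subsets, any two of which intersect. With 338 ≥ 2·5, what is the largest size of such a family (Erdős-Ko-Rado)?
max |F| = C(337, 4) = 527897020

The Erdős-Ko-Rado theorem states: for n ≥ 2k, an intersecting family of k-subsets of an n-element set has size at most C(n − 1, k − 1), with equality for 'star' families {A ⊆ [n] : |A| = k, i ∈ A} (fix an element i). For n = 338, k = 5: C(337, 4) = 527897020.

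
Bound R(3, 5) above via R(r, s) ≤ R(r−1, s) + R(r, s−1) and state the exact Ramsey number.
R(3, 5) ≤ R(2, 5) + R(3, 4) = 5 + 9 = 14; exact value R(3, 5) = 14.

The Erdős–Szekeres recurrence R(r, s) ≤ R(r−1, s) + R(r, s−1) applied to (r, s) = (3, 5) gives
  R(3, 5) ≤ R(2, 5) + R(3, 4) = 5 + 9 = 14.
(Recall R(2, k) = k and R is symmetric.) Here the recurrence bound is tight: a matching lower-bound construction on K_{13} shows R(3, 5) > 13, so R(3, 5) = 14 exactly.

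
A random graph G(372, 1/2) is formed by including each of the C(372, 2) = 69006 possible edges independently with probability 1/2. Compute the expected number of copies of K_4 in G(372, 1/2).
E[# K_4] = C(372, 4) · (1/2)^C(4, 2) = 785115765 / 2^6 = 12267433.828125

For each 4-subset S of vertices (there are C(372, 4) = 785115765 such S), let X_S = 1 if S induces a K_4 (all C(4, 2) = 6 edges present). Then P(X_S = 1) = (1/2)^6 = 1/64. By linearity of expectation, E[# K_4] = C(372, 4) · (1/2)^6 = 785115765 / 64 = 12267433.828125.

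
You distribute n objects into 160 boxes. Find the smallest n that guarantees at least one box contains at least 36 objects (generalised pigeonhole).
n = (36 − 1)·160 + 1 = 5601

By the generalised pigeonhole principle, to guarantee some box contains ≥ r objects we need more than (r − 1) · k objects total. Threshold: n = (r − 1) · k + 1. With r = 36 and k = 160: n = 35 · 160 + 1 = 5600 + 1 = 5601. For n = 5600 = 35 · 160, we can put exactly 35 objects in every box, avoiding 36 in any single one — so 5601 is tight.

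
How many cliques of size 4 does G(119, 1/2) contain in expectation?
E[# K_4] = C(119, 4) · (1/2)^C(4, 2) = 7940751 / 2^6 = 124074.234375

For each 4-subset S of vertices (there are C(119, 4) = 7940751 such S), let X_S = 1 if S induces a K_4 (all C(4, 2) = 6 edges present). Then P(X_S = 1) = (1/2)^6 = 1/64. By linearity of expectation, E[# K_4] = C(119, 4) · (1/2)^6 = 7940751 / 64 = 124074.234375.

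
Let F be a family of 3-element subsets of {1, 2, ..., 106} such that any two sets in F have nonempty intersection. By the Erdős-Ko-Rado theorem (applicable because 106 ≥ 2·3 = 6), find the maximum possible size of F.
max |F| = C(105, 2) = 5460

Erdős-Ko-Rado (1961): when n ≥ 2k, max |F| = C(n−1, k−1). The bound is attained by the star {A : i ∈ A} for any fixed i ∈ [n]. Here C(106−1, 3−1) = C(105, 2) = 5460.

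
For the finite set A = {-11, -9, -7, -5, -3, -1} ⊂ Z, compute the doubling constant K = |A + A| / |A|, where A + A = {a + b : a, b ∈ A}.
K = |A + A| / |A| = 11/6

Enumerate A + A = {a + b : a, b ∈ A}. With |A| = 6, there are |A|^2 = 36 ordered sum pairs; collecting distinct values, A + A = {-22, -20, -18, -16, -14, -12, -10, -8, -6, -4, -2}, so |A + A| = 11. Thus K = 11/6. Here |A + A| = 2|A| − 1 = 11, the minimum possible — so K = 11/6 is minimal, which holds iff A is an arithmetic progression.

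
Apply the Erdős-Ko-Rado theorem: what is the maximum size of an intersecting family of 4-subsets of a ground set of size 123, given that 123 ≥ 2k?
max |F| = C(122, 3) = 295240

The Erdős-Ko-Rado theorem states: for n ≥ 2k, an intersecting family of k-subsets of an n-element set has size at most C(n − 1, k − 1), with equality for 'star' families {A ⊆ [n] : |A| = k, i ∈ A} (fix an element i). For n = 123, k = 4: C(122, 3) = 295240.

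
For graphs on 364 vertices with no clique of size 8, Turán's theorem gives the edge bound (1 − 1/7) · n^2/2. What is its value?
Turán density bound = (6/7) · 364^2/2 = 56784

Turán's theorem: ex(n, K_{r+1}) is achieved by the complete r-partite Turán graph T(n, r) with parts as balanced as possible, and is at most (1 − 1/r) · n^2/2. For r = 7, n = 364: the density bound is (6/7) · 132496/2 = 56784. Since 7 ∣ 364, the Turán graph T(364, 7) has parts of equal size 52, and its edge count e(T(364, 7)) = 56784 attains the density bound exactly.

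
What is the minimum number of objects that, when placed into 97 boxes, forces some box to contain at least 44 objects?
n = (44 − 1)·97 + 1 = 4172

By the generalised pigeonhole principle, to guarantee some box contains ≥ r objects we need more than (r − 1) · k objects total. Threshold: n = (r − 1) · k + 1. With r = 44 and k = 97: n = 43 · 97 + 1 = 4171 + 1 = 4172. For n = 4171 = 43 · 97, we can put exactly 43 objects in every box, avoiding 44 in any single one — so 4172 is tight.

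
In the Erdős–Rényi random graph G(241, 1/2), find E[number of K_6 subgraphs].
E[# K_6] = C(241, 6) · (1/2)^C(6, 2) = 255582429928 / 2^15 = 31947803741/4096 ≈ 7799756.772705

For each 6-subset S of vertices (there are C(241, 6) = 255582429928 such S), let X_S = 1 if S induces a K_6 (all C(6, 2) = 15 edges present). Then P(X_S = 1) = (1/2)^15 = 1/32768. By linearity of expectation, E[# K_6] = C(241, 6) · (1/2)^15 = 255582429928 / 32768 = 31947803741/4096 ≈ 7799756.772705.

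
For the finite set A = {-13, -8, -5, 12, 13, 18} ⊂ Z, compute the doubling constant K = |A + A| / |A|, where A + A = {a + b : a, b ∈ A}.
K = |A + A| / |A| = 20/6 = 10/3

Enumerate A + A = {a + b : a, b ∈ A}. With |A| = 6, there are |A|^2 = 36 ordered sum pairs; collecting distinct values, A + A = {-26, -21, -18, -16, -13, -10, -1, 0, 4, 5, 7, 8, 10, 13, 24, 25, 26, 30, 31, 36}, so |A + A| = 20. Thus K = 20/6 = 10/3. For comparison, the minimum possible |A + A| over all 6-element sets is 2·6 − 1 = 11 (so min K = 11/6), attained only by arithmetic progressions.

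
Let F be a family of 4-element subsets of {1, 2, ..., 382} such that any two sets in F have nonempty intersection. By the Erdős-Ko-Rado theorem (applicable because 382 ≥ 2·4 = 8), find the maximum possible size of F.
max |F| = C(381, 3) = 9145270

Erdős-Ko-Rado (1961): when n ≥ 2k, max |F| = C(n−1, k−1). The bound is attained by the star {A : i ∈ A} for any fixed i ∈ [n]. Here C(382−1, 4−1) = C(381, 3) = 9145270.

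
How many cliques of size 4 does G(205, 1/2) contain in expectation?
E[# K_4] = C(205, 4) · (1/2)^C(4, 2) = 71452955 / 2^6 = 1116452.421875

For each 4-subset S of vertices (there are C(205, 4) = 71452955 such S), let X_S = 1 if S induces a K_4 (all C(4, 2) = 6 edges present). Then P(X_S = 1) = (1/2)^6 = 1/64. By linearity of expectation, E[# K_4] = C(205, 4) · (1/2)^6 = 71452955 / 64 = 1116452.421875.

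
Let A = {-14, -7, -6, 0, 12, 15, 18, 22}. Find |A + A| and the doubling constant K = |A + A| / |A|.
K = |A + A| / |A| = 31/8

Enumerate A + A = {a + b : a, b ∈ A}. With |A| = 8, there are |A|^2 = 64 ordered sum pairs; collecting distinct values, A + A = {-28, -21, -20, -14, -13, -12, -7, -6, -2, 0, 1, 4, 5, 6, 8, 9, 11, 12, 15, 16, 18, 22, 24, 27, 30, 33, 34, 36, 37, 40, 44}, so |A + A| = 31. Thus K = 31/8. For comparison, the minimum possible |A + A| over all 8-element sets is 2·8 − 1 = 15 (so min K = 15/8), attained only by arithmetic progressions.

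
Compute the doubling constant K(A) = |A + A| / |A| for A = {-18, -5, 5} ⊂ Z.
K = |A + A| / |A| = 6/3 = 2

Enumerate A + A = {a + b : a, b ∈ A}. With |A| = 3, there are |A|^2 = 9 ordered sum pairs; collecting distinct values, A + A = {-36, -23, -13, -10, 0, 10}, so |A + A| = 6. Thus K = 6/3 = 2. For comparison, the minimum possible |A + A| over all 3-element sets is 2·3 − 1 = 5 (so min K = 5/3), attained only by arithmetic progressions.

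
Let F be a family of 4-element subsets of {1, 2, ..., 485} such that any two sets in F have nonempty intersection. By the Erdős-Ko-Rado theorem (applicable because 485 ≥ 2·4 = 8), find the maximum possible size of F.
max |F| = C(484, 3) = 18779684

The Erdős-Ko-Rado theorem states: for n ≥ 2k, an intersecting family of k-subsets of an n-element set has size at most C(n − 1, k − 1), with equality for 'star' families {A ⊆ [n] : |A| = k, i ∈ A} (fix an element i). For n = 485, k = 4: C(484, 3) = 18779684.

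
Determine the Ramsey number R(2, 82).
R(2, 82) = 82

R(2, k) = k for all k ≥ 2: in a 2-colouring of K_k, either some edge is red (a red K_2) or all edges are blue (a blue K_k). And K_{81} coloured all-blue has no blue K_82, so R(2, 82) > 81. Hence R(2, 82) = 82.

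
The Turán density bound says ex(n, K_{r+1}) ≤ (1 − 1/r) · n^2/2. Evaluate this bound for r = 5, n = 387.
Turán density bound = (4/5) · 387^2/2 = 299538/5 ≈ 59907.6

Turán's theorem: ex(n, K_{r+1}) is achieved by the complete r-partite Turán graph T(n, r) with parts as balanced as possible, and is at most (1 − 1/r) · n^2/2. For r = 5, n = 387: the density bound is (4/5) · 149769/2 = 299538/5 ≈ 59907.6. The integer-valued extremum is e(T(387, 5)) = 59907, which is strictly less than the density bound 299538/5 since 5 ∤ 387 (the parts of T(387, 5) cannot all be equal).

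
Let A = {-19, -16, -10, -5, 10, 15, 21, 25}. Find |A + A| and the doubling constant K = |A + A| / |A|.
K = |A + A| / |A| = 33/8

Enumerate A + A = {a + b : a, b ∈ A}. With |A| = 8, there are |A|^2 = 64 ordered sum pairs; collecting distinct values, A + A = {-38, -35, -32, -29, -26, -24, -21, -20, -15, -10, -9, -6, -4, -1, 0, 2, 5, 6, 9, 10, 11, 15, 16, 20, 25, 30, 31, 35, 36, 40, 42, 46, 50}, so |A + A| = 33. Thus K = 33/8. For comparison, the minimum possible |A + A| over all 8-element sets is 2·8 − 1 = 15 (so min K = 15/8), attained only by arithmetic progressions.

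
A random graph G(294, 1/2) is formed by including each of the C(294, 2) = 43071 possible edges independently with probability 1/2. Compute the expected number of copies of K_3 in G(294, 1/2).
E[# K_3] = C(294, 3) · (1/2)^C(3, 2) = 4192244 / 2^3 = 1048061/2 = 524030.5

For each 3-subset S of vertices (there are C(294, 3) = 4192244 such S), let X_S = 1 if S induces a K_3 (all C(3, 2) = 3 edges present). Then P(X_S = 1) = (1/2)^3 = 1/8. By linearity of expectation, E[# K_3] = C(294, 3) · (1/2)^3 = 4192244 / 8 = 1048061/2 = 524030.5.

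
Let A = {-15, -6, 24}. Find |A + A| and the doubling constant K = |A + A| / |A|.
K = |A + A| / |A| = 6/3 = 2

Enumerate A + A = {a + b : a, b ∈ A}. With |A| = 3, there are |A|^2 = 9 ordered sum pairs; collecting distinct values, A + A = {-30, -21, -12, 9, 18, 48}, so |A + A| = 6. Thus K = 6/3 = 2. For comparison, the minimum possible |A + A| over all 3-element sets is 2·3 − 1 = 5 (so min K = 5/3), attained only by arithmetic progressions.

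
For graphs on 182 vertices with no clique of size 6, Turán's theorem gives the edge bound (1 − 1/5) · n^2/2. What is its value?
Turán density bound = (4/5) · 182^2/2 = 66248/5 ≈ 13249.6

Turán's theorem: ex(n, K_{r+1}) is achieved by the complete r-partite Turán graph T(n, r) with parts as balanced as possible, and is at most (1 − 1/r) · n^2/2. For r = 5, n = 182: the density bound is (4/5) · 33124/2 = 66248/5 ≈ 13249.6. The integer-valued extremum is e(T(182, 5)) = 13249, which is strictly less than the density bound 66248/5 since 5 ∤ 182 (the parts of T(182, 5) cannot all be equal).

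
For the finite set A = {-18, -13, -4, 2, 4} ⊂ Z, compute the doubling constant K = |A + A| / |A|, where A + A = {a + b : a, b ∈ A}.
K = |A + A| / |A| = 15/5 = 3

Enumerate A + A = {a + b : a, b ∈ A}. With |A| = 5, there are |A|^2 = 25 ordered sum pairs; collecting distinct values, A + A = {-36, -31, -26, -22, -17, -16, -14, -11, -9, -8, -2, 0, 4, 6, 8}, so |A + A| = 15. Thus K = 15/5 = 3. For comparison, the minimum possible |A + A| over all 5-element sets is 2·5 − 1 = 9 (so min K = 9/5), attained only by arithmetic progressions.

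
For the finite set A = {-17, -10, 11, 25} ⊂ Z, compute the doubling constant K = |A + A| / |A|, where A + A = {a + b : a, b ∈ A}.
K = |A + A| / |A| = 10/4 = 5/2

Enumerate A + A = {a + b : a, b ∈ A}. With |A| = 4, there are |A|^2 = 16 ordered sum pairs; collecting distinct values, A + A = {-34, -27, -20, -6, 1, 8, 15, 22, 36, 50}, so |A + A| = 10. Thus K = 10/4 = 5/2. For comparison, the minimum possible |A + A| over all 4-element sets is 2·4 − 1 = 7 (so min K = 7/4), attained only by arithmetic progressions.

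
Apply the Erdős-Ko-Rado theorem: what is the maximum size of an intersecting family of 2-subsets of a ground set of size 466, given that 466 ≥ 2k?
max |F| = C(465, 1) = 465

Erdős-Ko-Rado (1961): when n ≥ 2k, max |F| = C(n−1, k−1). The bound is attained by the star {A : i ∈ A} for any fixed i ∈ [n]. Here C(466−1, 2−1) = C(465, 1) = 465.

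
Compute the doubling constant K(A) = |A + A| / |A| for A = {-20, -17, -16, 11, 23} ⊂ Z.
K = |A + A| / |A| = 15/5 = 3

Enumerate A + A = {a + b : a, b ∈ A}. With |A| = 5, there are |A|^2 = 25 ordered sum pairs; collecting distinct values, A + A = {-40, -37, -36, -34, -33, -32, -9, -6, -5, 3, 6, 7, 22, 34, 46}, so |A + A| = 15. Thus K = 15/5 = 3. For comparison, the minimum possible |A + A| over all 5-element sets is 2·5 − 1 = 9 (so min K = 9/5), attained only by arithmetic progressions.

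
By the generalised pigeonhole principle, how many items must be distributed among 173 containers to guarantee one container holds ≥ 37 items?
n = (37 − 1)·173 + 1 = 6229

By the generalised pigeonhole principle, to guarantee some box contains ≥ r objects we need more than (r − 1) · k objects total. Threshold: n = (r − 1) · k + 1. With r = 37 and k = 173: n = 36 · 173 + 1 = 6228 + 1 = 6229. For n = 6228 = 36 · 173, we can put exactly 36 objects in every box, avoiding 37 in any single one — so 6229 is tight.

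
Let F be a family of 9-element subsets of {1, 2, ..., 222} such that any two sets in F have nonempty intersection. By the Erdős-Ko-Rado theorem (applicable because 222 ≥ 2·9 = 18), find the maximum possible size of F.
max |F| = C(221, 8) = 124154011875465

Erdős-Ko-Rado (1961): when n ≥ 2k, max |F| = C(n−1, k−1). The bound is attained by the star {A : i ∈ A} for any fixed i ∈ [n]. Here C(222−1, 9−1) = C(221, 8) = 124154011875465.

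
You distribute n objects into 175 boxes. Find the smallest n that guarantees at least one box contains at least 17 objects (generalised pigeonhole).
n = (17 − 1)·175 + 1 = 2801

By the generalised pigeonhole principle, to guarantee some box contains ≥ r objects we need more than (r − 1) · k objects total. Threshold: n = (r − 1) · k + 1. With r = 17 and k = 175: n = 16 · 175 + 1 = 2800 + 1 = 2801. For n = 2800 = 16 · 175, we can put exactly 16 objects in every box, avoiding 17 in any single one — so 2801 is tight.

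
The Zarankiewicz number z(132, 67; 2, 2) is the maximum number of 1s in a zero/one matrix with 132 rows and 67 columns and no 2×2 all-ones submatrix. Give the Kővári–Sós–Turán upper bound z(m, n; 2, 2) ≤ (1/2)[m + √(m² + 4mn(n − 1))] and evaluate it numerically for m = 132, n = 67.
z(132, 67; 2, 2) ≤ (1/2)[132 + √(132² + 4·132·67·66)] = (1/2)[132 + √2352240] = 832.8507

Kővári–Sós–Turán: let r_1, ..., r_132 be the row sums and z = Σ r_i the total number of 1s. Each pair of columns can share at most one row with both entries 1 (else a 2×2 all-ones block appears), so Σ_i C(r_i, 2) ≤ C(67, 2) = 2211. By convexity Σ_i C(r_i, 2) ≥ 132·C(z/132, 2) = z(z − 132)/(2·132), giving z² − 132z − 132·67·66 ≤ 0 and hence z ≤ (1/2)[132 + √(17424 + 4·583704)] = (1/2)[132 + √2352240] ≈ (1/2)(132 + 1533.7014) = 832.8507.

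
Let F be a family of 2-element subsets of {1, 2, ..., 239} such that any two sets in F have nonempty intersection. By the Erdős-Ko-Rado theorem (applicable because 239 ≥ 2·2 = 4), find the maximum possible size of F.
max |F| = C(238, 1) = 238

The Erdős-Ko-Rado theorem states: for n ≥ 2k, an intersecting family of k-subsets of an n-element set has size at most C(n − 1, k − 1), with equality for 'star' families {A ⊆ [n] : |A| = k, i ∈ A} (fix an element i). For n = 239, k = 2: C(238, 1) = 238.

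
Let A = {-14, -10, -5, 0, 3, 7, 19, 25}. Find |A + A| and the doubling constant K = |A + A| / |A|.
K = |A + A| / |A| = 33/8

Enumerate A + A = {a + b : a, b ∈ A}. With |A| = 8, there are |A|^2 = 64 ordered sum pairs; collecting distinct values, A + A = {-28, -24, -20, -19, -15, -14, -11, -10, -7, -5, -3, -2, 0, 2, 3, 5, 6, 7, 9, 10, 11, 14, 15, 19, 20, 22, 25, 26, 28, 32, 38, 44, 50}, so |A + A| = 33. Thus K = 33/8. For comparison, the minimum possible |A + A| over all 8-element sets is 2·8 − 1 = 15 (so min K = 15/8), attained only by arithmetic progressions.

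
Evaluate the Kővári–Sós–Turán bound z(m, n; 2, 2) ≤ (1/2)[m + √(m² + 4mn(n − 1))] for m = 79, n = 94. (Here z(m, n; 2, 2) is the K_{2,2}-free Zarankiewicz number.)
z(79, 94; 2, 2) ≤ (1/2)[79 + √(79² + 4·79·94·93)] = (1/2)[79 + √2768713] = 871.4725

Kővári–Sós–Turán: let r_1, ..., r_79 be the row sums and z = Σ r_i the total number of 1s. Each pair of columns can share at most one row with both entries 1 (else a 2×2 all-ones block appears), so Σ_i C(r_i, 2) ≤ C(94, 2) = 4371. By convexity Σ_i C(r_i, 2) ≥ 79·C(z/79, 2) = z(z − 79)/(2·79), giving z² − 79z − 79·94·93 ≤ 0 and hence z ≤ (1/2)[79 + √(6241 + 4·690618)] = (1/2)[79 + √2768713] ≈ (1/2)(79 + 1663.945) = 871.4725.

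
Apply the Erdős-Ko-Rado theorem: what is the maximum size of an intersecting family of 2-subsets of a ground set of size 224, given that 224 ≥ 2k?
max |F| = C(223, 1) = 223

Erdős-Ko-Rado (1961): when n ≥ 2k, max |F| = C(n−1, k−1). The bound is attained by the star {A : i ∈ A} for any fixed i ∈ [n]. Here C(224−1, 2−1) = C(223, 1) = 223.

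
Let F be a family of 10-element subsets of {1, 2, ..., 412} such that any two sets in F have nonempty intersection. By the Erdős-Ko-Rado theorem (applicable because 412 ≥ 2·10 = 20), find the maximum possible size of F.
max |F| = C(411, 9) = 844321783248562905

The Erdős-Ko-Rado theorem states: for n ≥ 2k, an intersecting family of k-subsets of an n-element set has size at most C(n − 1, k − 1), with equality for 'star' families {A ⊆ [n] : |A| = k, i ∈ A} (fix an element i). For n = 412, k = 10: C(411, 9) = 844321783248562905.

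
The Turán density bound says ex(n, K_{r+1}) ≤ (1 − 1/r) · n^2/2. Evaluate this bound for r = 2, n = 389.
Turán density bound = (1/2) · 389^2/2 = 151321/4 ≈ 37830.25

Turán's theorem: ex(n, K_{r+1}) is achieved by the complete r-partite Turán graph T(n, r) with parts as balanced as possible, and is at most (1 − 1/r) · n^2/2. For r = 2, n = 389: the density bound is (1/2) · 151321/2 = 151321/4 ≈ 37830.25. The integer-valued extremum is e(T(389, 2)) = 37830, which is strictly less than the density bound 151321/4 since 2 ∤ 389 (the parts of T(389, 2) cannot all be equal).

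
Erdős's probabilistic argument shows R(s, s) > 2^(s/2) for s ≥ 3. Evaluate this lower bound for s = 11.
2^(11/2) = 45.2548; so R(11, 11) > 45.2548

Colour each edge of K_n uniformly at random with red/blue. The expected number of monochromatic K_11 is C(n, 11) · 2 · 2^(−C(11,2)). If C(n, 11) · 2^(1 − C(11,2)) < 1, then with positive probability no monochromatic K_11 exists, so R(11, 11) > n. The standard estimate C(n, 11) ≤ n^11/11! shows this inequality holds whenever n ≤ 2^(11/2) (since 11! · 2^(C(11,2) − 1) > 2^(11^2/2) ≥ n^11). Hence R(11, 11) > 2^(11/2) = 45.2548.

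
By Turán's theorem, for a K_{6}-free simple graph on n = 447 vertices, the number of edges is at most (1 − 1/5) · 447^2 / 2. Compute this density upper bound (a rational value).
Turán density bound = (4/5) · 447^2/2 = 399618/5 ≈ 79923.6

Turán's theorem: ex(n, K_{r+1}) is achieved by the complete r-partite Turán graph T(n, r) with parts as balanced as possible, and is at most (1 − 1/r) · n^2/2. For r = 5, n = 447: the density bound is (4/5) · 199809/2 = 399618/5 ≈ 79923.6. The integer-valued extremum is e(T(447, 5)) = 79923, which is strictly less than the density bound 399618/5 since 5 ∤ 447 (the parts of T(447, 5) cannot all be equal).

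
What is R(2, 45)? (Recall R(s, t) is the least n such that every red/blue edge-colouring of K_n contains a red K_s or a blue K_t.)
R(2, 45) = 45

R(2, k) = k for all k ≥ 2: in a 2-colouring of K_k, either some edge is red (a red K_2) or all edges are blue (a blue K_k). And K_{44} coloured all-blue has no blue K_45, so R(2, 45) > 44. Hence R(2, 45) = 45.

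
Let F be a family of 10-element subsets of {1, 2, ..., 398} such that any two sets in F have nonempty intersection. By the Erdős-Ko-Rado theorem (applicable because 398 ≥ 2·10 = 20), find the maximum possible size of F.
max |F| = C(397, 9) = 616148733906500795

Erdős-Ko-Rado (1961): when n ≥ 2k, max |F| = C(n−1, k−1). The bound is attained by the star {A : i ∈ A} for any fixed i ∈ [n]. Here C(398−1, 10−1) = C(397, 9) = 616148733906500795.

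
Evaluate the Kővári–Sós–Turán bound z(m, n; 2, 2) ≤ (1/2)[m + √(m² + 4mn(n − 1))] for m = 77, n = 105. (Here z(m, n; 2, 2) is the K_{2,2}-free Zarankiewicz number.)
z(77, 105; 2, 2) ≤ (1/2)[77 + √(77² + 4·77·105·104)] = (1/2)[77 + √3369289] = 956.2812

Kővári–Sós–Turán: let r_1, ..., r_77 be the row sums and z = Σ r_i the total number of 1s. Each pair of columns can share at most one row with both entries 1 (else a 2×2 all-ones block appears), so Σ_i C(r_i, 2) ≤ C(105, 2) = 5460. By convexity Σ_i C(r_i, 2) ≥ 77·C(z/77, 2) = z(z − 77)/(2·77), giving z² − 77z − 77·105·104 ≤ 0 and hence z ≤ (1/2)[77 + √(5929 + 4·840840)] = (1/2)[77 + √3369289] ≈ (1/2)(77 + 1835.5623) = 956.2812.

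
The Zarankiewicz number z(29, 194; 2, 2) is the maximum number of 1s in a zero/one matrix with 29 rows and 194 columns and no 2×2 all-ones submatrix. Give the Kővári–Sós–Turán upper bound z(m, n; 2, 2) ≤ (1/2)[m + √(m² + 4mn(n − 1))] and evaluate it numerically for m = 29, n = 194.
z(29, 194; 2, 2) ≤ (1/2)[29 + √(29² + 4·29·194·193)] = (1/2)[29 + √4344113] = 1056.6268

Kővári–Sós–Turán: let r_1, ..., r_29 be the row sums and z = Σ r_i the total number of 1s. Each pair of columns can share at most one row with both entries 1 (else a 2×2 all-ones block appears), so Σ_i C(r_i, 2) ≤ C(194, 2) = 18721. By convexity Σ_i C(r_i, 2) ≥ 29·C(z/29, 2) = z(z − 29)/(2·29), giving z² − 29z − 29·194·193 ≤ 0 and hence z ≤ (1/2)[29 + √(841 + 4·1085818)] = (1/2)[29 + √4344113] ≈ (1/2)(29 + 2084.2536) = 1056.6268.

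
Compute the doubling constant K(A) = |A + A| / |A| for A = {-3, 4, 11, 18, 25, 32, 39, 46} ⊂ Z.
K = |A + A| / |A| = 15/8

Enumerate A + A = {a + b : a, b ∈ A}. With |A| = 8, there are |A|^2 = 64 ordered sum pairs; collecting distinct values, A + A = {-6, 1, 8, 15, 22, 29, 36, 43, 50, 57, 64, 71, 78, 85, 92}, so |A + A| = 15. Thus K = 15/8. Here |A + A| = 2|A| − 1 = 15, the minimum possible — so K = 15/8 is minimal, which holds iff A is an arithmetic progression.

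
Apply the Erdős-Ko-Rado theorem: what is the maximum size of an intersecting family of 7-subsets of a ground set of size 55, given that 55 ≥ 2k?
max |F| = C(54, 6) = 25827165

Erdős-Ko-Rado (1961): when n ≥ 2k, max |F| = C(n−1, k−1). The bound is attained by the star {A : i ∈ A} for any fixed i ∈ [n]. Here C(55−1, 7−1) = C(54, 6) = 25827165.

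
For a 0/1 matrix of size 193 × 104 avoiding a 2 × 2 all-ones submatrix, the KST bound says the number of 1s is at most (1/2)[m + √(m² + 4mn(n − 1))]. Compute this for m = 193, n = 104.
z(193, 104; 2, 2) ≤ (1/2)[193 + √(193² + 4·193·104·103)] = (1/2)[193 + √8306913] = 1537.5858

Kővári–Sós–Turán: let r_1, ..., r_193 be the row sums and z = Σ r_i the total number of 1s. Each pair of columns can share at most one row with both entries 1 (else a 2×2 all-ones block appears), so Σ_i C(r_i, 2) ≤ C(104, 2) = 5356. By convexity Σ_i C(r_i, 2) ≥ 193·C(z/193, 2) = z(z − 193)/(2·193), giving z² − 193z − 193·104·103 ≤ 0 and hence z ≤ (1/2)[193 + √(37249 + 4·2067416)] = (1/2)[193 + √8306913] ≈ (1/2)(193 + 2882.1716) = 1537.5858.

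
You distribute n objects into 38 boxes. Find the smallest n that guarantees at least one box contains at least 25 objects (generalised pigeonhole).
n = (25 − 1)·38 + 1 = 913

By the generalised pigeonhole principle, to guarantee some box contains ≥ r objects we need more than (r − 1) · k objects total. Threshold: n = (r − 1) · k + 1. With r = 25 and k = 38: n = 24 · 38 + 1 = 912 + 1 = 913. For n = 912 = 24 · 38, we can put exactly 24 objects in every box, avoiding 25 in any single one — so 913 is tight.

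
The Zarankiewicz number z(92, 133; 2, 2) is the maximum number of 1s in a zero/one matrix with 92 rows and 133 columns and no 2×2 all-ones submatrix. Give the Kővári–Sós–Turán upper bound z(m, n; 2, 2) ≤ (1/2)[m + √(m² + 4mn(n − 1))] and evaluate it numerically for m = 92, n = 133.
z(92, 133; 2, 2) ≤ (1/2)[92 + √(92² + 4·92·133·132)] = (1/2)[92 + √6469072] = 1317.7185

Kővári–Sós–Turán: let r_1, ..., r_92 be the row sums and z = Σ r_i the total number of 1s. Each pair of columns can share at most one row with both entries 1 (else a 2×2 all-ones block appears), so Σ_i C(r_i, 2) ≤ C(133, 2) = 8778. By convexity Σ_i C(r_i, 2) ≥ 92·C(z/92, 2) = z(z − 92)/(2·92), giving z² − 92z − 92·133·132 ≤ 0 and hence z ≤ (1/2)[92 + √(8464 + 4·1615152)] = (1/2)[92 + √6469072] ≈ (1/2)(92 + 2543.437) = 1317.7185.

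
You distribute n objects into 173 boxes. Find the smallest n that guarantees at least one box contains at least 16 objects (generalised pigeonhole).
n = (16 − 1)·173 + 1 = 2596

By the generalised pigeonhole principle, to guarantee some box contains ≥ r objects we need more than (r − 1) · k objects total. Threshold: n = (r − 1) · k + 1. With r = 16 and k = 173: n = 15 · 173 + 1 = 2595 + 1 = 2596. For n = 2595 = 15 · 173, we can put exactly 15 objects in every box, avoiding 16 in any single one — so 2596 is tight.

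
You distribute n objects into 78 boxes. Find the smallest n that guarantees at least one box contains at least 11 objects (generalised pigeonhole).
n = (11 − 1)·78 + 1 = 781

By the generalised pigeonhole principle, to guarantee some box contains ≥ r objects we need more than (r − 1) · k objects total. Threshold: n = (r − 1) · k + 1. With r = 11 and k = 78: n = 10 · 78 + 1 = 780 + 1 = 781. For n = 780 = 10 · 78, we can put exactly 10 objects in every box, avoiding 11 in any single one — so 781 is tight.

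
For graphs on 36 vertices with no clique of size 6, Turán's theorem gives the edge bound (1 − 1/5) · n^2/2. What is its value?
Turán density bound = (4/5) · 36^2/2 = 2592/5 ≈ 518.4

Turán's theorem: ex(n, K_{r+1}) is achieved by the complete r-partite Turán graph T(n, r) with parts as balanced as possible, and is at most (1 − 1/r) · n^2/2. For r = 5, n = 36: the density bound is (4/5) · 1296/2 = 2592/5 ≈ 518.4. The integer-valued extremum is e(T(36, 5)) = 518, which is strictly less than the density bound 2592/5 since 5 ∤ 36 (the parts of T(36, 5) cannot all be equal).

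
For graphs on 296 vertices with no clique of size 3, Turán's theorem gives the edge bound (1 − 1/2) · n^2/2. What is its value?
Turán density bound = (1/2) · 296^2/2 = 21904

Turán's theorem: ex(n, K_{r+1}) is achieved by the complete r-partite Turán graph T(n, r) with parts as balanced as possible, and is at most (1 − 1/r) · n^2/2. For r = 2, n = 296: the density bound is (1/2) · 87616/2 = 21904. Since 2 ∣ 296, the Turán graph T(296, 2) has parts of equal size 148, and its edge count e(T(296, 2)) = 21904 attains the density bound exactly.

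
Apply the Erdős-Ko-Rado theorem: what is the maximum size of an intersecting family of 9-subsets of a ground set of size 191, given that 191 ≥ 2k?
max |F| = C(190, 8) = 36278383117185

Erdős-Ko-Rado (1961): when n ≥ 2k, max |F| = C(n−1, k−1). The bound is attained by the star {A : i ∈ A} for any fixed i ∈ [n]. Here C(191−1, 9−1) = C(190, 8) = 36278383117185.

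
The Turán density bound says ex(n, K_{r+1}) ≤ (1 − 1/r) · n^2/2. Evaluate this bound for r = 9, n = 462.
Turán density bound = (8/9) · 462^2/2 = 94864

Turán's theorem: ex(n, K_{r+1}) is achieved by the complete r-partite Turán graph T(n, r) with parts as balanced as possible, and is at most (1 − 1/r) · n^2/2. For r = 9, n = 462: the density bound is (8/9) · 213444/2 = 94864. The integer-valued extremum is e(T(462, 9)) = 94863, which is strictly less than the density bound 94864 since 9 ∤ 462 (the parts of T(462, 9) cannot all be equal).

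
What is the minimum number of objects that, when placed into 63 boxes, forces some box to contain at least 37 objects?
n = (37 − 1)·63 + 1 = 2269

By the generalised pigeonhole principle, to guarantee some box contains ≥ r objects we need more than (r − 1) · k objects total. Threshold: n = (r − 1) · k + 1. With r = 37 and k = 63: n = 36 · 63 + 1 = 2268 + 1 = 2269. For n = 2268 = 36 · 63, we can put exactly 36 objects in every box, avoiding 37 in any single one — so 2269 is tight.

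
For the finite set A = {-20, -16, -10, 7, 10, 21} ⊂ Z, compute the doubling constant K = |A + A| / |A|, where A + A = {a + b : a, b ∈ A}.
K = |A + A| / |A| = 21/6 = 7/2

Enumerate A + A = {a + b : a, b ∈ A}. With |A| = 6, there are |A|^2 = 36 ordered sum pairs; collecting distinct values, A + A = {-40, -36, -32, -30, -26, -20, -13, -10, -9, -6, -3, 0, 1, 5, 11, 14, 17, 20, 28, 31, 42}, so |A + A| = 21. Thus K = 21/6 = 7/2. For comparison, the minimum possible |A + A| over all 6-element sets is 2·6 − 1 = 11 (so min K = 11/6), attained only by arithmetic progressions.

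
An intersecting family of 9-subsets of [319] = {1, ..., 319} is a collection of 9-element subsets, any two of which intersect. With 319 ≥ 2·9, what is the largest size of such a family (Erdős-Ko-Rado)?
max |F| = C(318, 8) = 2373299041514193

Erdős-Ko-Rado (1961): when n ≥ 2k, max |F| = C(n−1, k−1). The bound is attained by the star {A : i ∈ A} for any fixed i ∈ [n]. Here C(319−1, 9−1) = C(318, 8) = 2373299041514193.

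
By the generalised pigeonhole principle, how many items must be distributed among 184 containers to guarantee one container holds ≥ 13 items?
n = (13 − 1)·184 + 1 = 2209

By the generalised pigeonhole principle, to guarantee some box contains ≥ r objects we need more than (r − 1) · k objects total. Threshold: n = (r − 1) · k + 1. With r = 13 and k = 184: n = 12 · 184 + 1 = 2208 + 1 = 2209. For n = 2208 = 12 · 184, we can put exactly 12 objects in every box, avoiding 13 in any single one — so 2209 is tight.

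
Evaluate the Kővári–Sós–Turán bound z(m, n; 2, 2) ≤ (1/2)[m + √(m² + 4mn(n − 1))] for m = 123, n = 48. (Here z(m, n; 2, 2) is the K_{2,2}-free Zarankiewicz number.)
z(123, 48; 2, 2) ≤ (1/2)[123 + √(123² + 4·123·48·47)] = (1/2)[123 + √1125081] = 591.8492

Kővári–Sós–Turán: let r_1, ..., r_123 be the row sums and z = Σ r_i the total number of 1s. Each pair of columns can share at most one row with both entries 1 (else a 2×2 all-ones block appears), so Σ_i C(r_i, 2) ≤ C(48, 2) = 1128. By convexity Σ_i C(r_i, 2) ≥ 123·C(z/123, 2) = z(z − 123)/(2·123), giving z² − 123z − 123·48·47 ≤ 0 and hence z ≤ (1/2)[123 + √(15129 + 4·277488)] = (1/2)[123 + √1125081] ≈ (1/2)(123 + 1060.6984) = 591.8492.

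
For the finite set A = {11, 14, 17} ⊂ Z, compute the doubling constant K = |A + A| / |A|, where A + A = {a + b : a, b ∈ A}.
K = |A + A| / |A| = 5/3

Enumerate A + A = {a + b : a, b ∈ A}. With |A| = 3, there are |A|^2 = 9 ordered sum pairs; collecting distinct values, A + A = {22, 25, 28, 31, 34}, so |A + A| = 5. Thus K = 5/3. Here |A + A| = 2|A| − 1 = 5, the minimum possible — so K = 5/3 is minimal, which holds iff A is an arithmetic progression.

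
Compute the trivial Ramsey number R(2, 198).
R(2, 198) = 198

R(2, k) = k for all k ≥ 2: in a 2-colouring of K_k, either some edge is red (a red K_2) or all edges are blue (a blue K_k). And K_{197} coloured all-blue has no blue K_198, so R(2, 198) > 197. Hence R(2, 198) = 198.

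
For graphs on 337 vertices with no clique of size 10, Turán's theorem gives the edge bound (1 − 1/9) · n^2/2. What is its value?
Turán density bound = (8/9) · 337^2/2 = 454276/9 ≈ 50475.1111

Turán's theorem: ex(n, K_{r+1}) is achieved by the complete r-partite Turán graph T(n, r) with parts as balanced as possible, and is at most (1 − 1/r) · n^2/2. For r = 9, n = 337: the density bound is (8/9) · 113569/2 = 454276/9 ≈ 50475.1111. The integer-valued extremum is e(T(337, 9)) = 50474, which is strictly less than the density bound 454276/9 since 9 ∤ 337 (the parts of T(337, 9) cannot all be equal).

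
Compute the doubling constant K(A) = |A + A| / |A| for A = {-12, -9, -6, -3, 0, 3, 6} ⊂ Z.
K = |A + A| / |A| = 13/7

Enumerate A + A = {a + b : a, b ∈ A}. With |A| = 7, there are |A|^2 = 49 ordered sum pairs; collecting distinct values, A + A = {-24, -21, -18, -15, -12, -9, -6, -3, 0, 3, 6, 9, 12}, so |A + A| = 13. Thus K = 13/7. Here |A + A| = 2|A| − 1 = 13, the minimum possible — so K = 13/7 is minimal, which holds iff A is an arithmetic progression.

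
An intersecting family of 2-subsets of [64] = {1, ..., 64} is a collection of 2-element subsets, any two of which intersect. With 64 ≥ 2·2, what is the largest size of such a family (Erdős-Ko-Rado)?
max |F| = C(63, 1) = 63

Erdős-Ko-Rado (1961): when n ≥ 2k, max |F| = C(n−1, k−1). The bound is attained by the star {A : i ∈ A} for any fixed i ∈ [n]. Here C(64−1, 2−1) = C(63, 1) = 63.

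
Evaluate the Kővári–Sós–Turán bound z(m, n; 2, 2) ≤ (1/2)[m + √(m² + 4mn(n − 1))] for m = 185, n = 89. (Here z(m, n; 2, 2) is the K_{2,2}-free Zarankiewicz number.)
z(185, 89; 2, 2) ≤ (1/2)[185 + √(185² + 4·185·89·88)] = (1/2)[185 + √5829905] = 1299.7598

Kővári–Sós–Turán: let r_1, ..., r_185 be the row sums and z = Σ r_i the total number of 1s. Each pair of columns can share at most one row with both entries 1 (else a 2×2 all-ones block appears), so Σ_i C(r_i, 2) ≤ C(89, 2) = 3916. By convexity Σ_i C(r_i, 2) ≥ 185·C(z/185, 2) = z(z − 185)/(2·185), giving z² − 185z − 185·89·88 ≤ 0 and hence z ≤ (1/2)[185 + √(34225 + 4·1448920)] = (1/2)[185 + √5829905] ≈ (1/2)(185 + 2414.5196) = 1299.7598.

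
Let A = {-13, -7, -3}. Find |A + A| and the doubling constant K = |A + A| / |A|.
K = |A + A| / |A| = 6/3 = 2

Enumerate A + A = {a + b : a, b ∈ A}. With |A| = 3, there are |A|^2 = 9 ordered sum pairs; collecting distinct values, A + A = {-26, -20, -16, -14, -10, -6}, so |A + A| = 6. Thus K = 6/3 = 2. For comparison, the minimum possible |A + A| over all 3-element sets is 2·3 − 1 = 5 (so min K = 5/3), attained only by arithmetic progressions.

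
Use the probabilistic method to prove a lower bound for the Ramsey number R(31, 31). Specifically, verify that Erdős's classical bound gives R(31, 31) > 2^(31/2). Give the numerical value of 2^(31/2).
2^(31/2) = 46340.95; so R(31, 31) > 46340.95

Colour each edge of K_n uniformly at random with red/blue. The expected number of monochromatic K_31 is C(n, 31) · 2 · 2^(−C(31,2)). If C(n, 31) · 2^(1 − C(31,2)) < 1, then with positive probability no monochromatic K_31 exists, so R(31, 31) > n. The standard estimate C(n, 31) ≤ n^31/31! shows this inequality holds whenever n ≤ 2^(31/2) (since 31! · 2^(C(31,2) − 1) > 2^(31^2/2) ≥ n^31). Hence R(31, 31) > 2^(31/2) = 46340.95.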